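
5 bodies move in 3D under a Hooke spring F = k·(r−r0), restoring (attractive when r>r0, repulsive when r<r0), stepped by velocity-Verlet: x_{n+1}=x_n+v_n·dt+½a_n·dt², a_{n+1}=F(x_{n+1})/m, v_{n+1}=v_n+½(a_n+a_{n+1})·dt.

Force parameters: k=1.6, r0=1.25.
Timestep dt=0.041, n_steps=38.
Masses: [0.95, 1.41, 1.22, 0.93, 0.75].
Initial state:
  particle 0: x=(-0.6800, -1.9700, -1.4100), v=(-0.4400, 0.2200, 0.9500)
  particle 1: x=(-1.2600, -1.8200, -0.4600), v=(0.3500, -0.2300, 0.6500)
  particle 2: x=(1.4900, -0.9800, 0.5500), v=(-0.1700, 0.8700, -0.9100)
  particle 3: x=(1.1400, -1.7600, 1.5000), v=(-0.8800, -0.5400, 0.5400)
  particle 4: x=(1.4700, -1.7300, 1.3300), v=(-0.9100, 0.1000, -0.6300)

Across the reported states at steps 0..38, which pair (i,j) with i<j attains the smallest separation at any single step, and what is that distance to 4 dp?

step 0: x0=(-0.6800, -1.9700, -1.4100) x1=(-1.2600, -1.8200, -0.4600) x2=(1.4900, -0.9800, 0.5500) x3=(1.1400, -1.7600, 1.5000) x4=(1.4700, -1.7300, 1.3300)
step 1: x0=(-0.6925, -1.9598, -1.3644) x1=(-1.2412, -1.8289, -0.4305) x2=(1.4798, -0.9454, 0.5106) x3=(1.0991, -1.7825, 1.5183) x4=(1.4286, -1.7264, 1.2985)
step 2: x0=(-0.6942, -1.9472, -1.3062) x1=(-1.2138, -1.8365, -0.3955) x2=(1.4632, -0.9132, 0.4676) x3=(1.0489, -1.8055, 1.5292) x4=(1.3790, -1.7234, 1.2559)
step 3: x0=(-0.6853, -1.9323, -1.2360) x1=(-1.1782, -1.8430, -0.3553) x2=(1.4404, -0.8836, 0.4213) x3=(0.9902, -1.8289, 1.5327) x4=(1.3215, -1.7209, 1.2026)
step 4: x0=(-0.6663, -1.9152, -1.1547) x1=(-1.1348, -1.8482, -0.3100) x2=(1.4114, -0.8568, 0.3723) x3=(0.9237, -1.8525, 1.5292) x4=(1.2563, -1.7188, 1.1390)
step 5: x0=(-0.6378, -1.8961, -1.0634) x1=(-1.0844, -1.8522, -0.2601) x2=(1.3766, -0.8327, 0.3210) x3=(0.8502, -1.8761, 1.5189) x4=(1.1840, -1.7169, 1.0661)
step 6: x0=(-0.6006, -1.8751, -0.9633) x1=(-1.0275, -1.8550, -0.2060) x2=(1.3363, -0.8116, 0.2680) x3=(0.7705, -1.8995, 1.5022) x4=(1.1050, -1.7152, 0.9848)
step 7: x0=(-0.5553, -1.8525, -0.8555) x1=(-0.9650, -1.8566, -0.1480) x2=(1.2907, -0.7934, 0.2137) x3=(0.6856, -1.9224, 1.4795) x4=(1.0202, -1.7136, 0.8962)
step 8: x0=(-0.5030, -1.8283, -0.7416) x1=(-0.8975, -1.8572, -0.0866) x2=(1.2403, -0.7782, 0.1586) x3=(0.5964, -1.9445, 1.4512) x4=(0.9305, -1.7121, 0.8015)
step 9: x0=(-0.4447, -1.8028, -0.6229) x1=(-0.8260, -1.8568, -0.0224) x2=(1.1855, -0.7658, 0.1033) x3=(0.5038, -1.9657, 1.4180) x4=(0.8369, -1.7106, 0.7020)
step 10: x0=(-0.3814, -1.7762, -0.5009) x1=(-0.7514, -1.8555, 0.0443) x2=(1.1269, -0.7562, 0.0481) x3=(0.4088, -1.9858, 1.3803) x4=(0.7404, -1.7092, 0.5990)
step 11: x0=(-0.3141, -1.7485, -0.3770) x1=(-0.6746, -1.8534, 0.1128) x2=(1.0648, -0.7492, -0.0065) x3=(0.3122, -2.0046, 1.3389) x4=(0.6423, -1.7078, 0.4938)
step 12: x0=(-0.2440, -1.7200, -0.2525) x1=(-0.5966, -1.8508, 0.1828) x2=(0.9998, -0.7447, -0.0603) x3=(0.2150, -2.0219, 1.2944) x4=(0.5439, -1.7064, 0.3875)
step 13: x0=(-0.1722, -1.6907, -0.1288) x1=(-0.5183, -1.8477, 0.2538) x2=(0.9324, -0.7424, -0.1129) x3=(0.1179, -2.0378, 1.2477) x4=(0.4465, -1.7050, 0.2812)
step 14: x0=(-0.0998, -1.6605, -0.0068) x1=(-0.4405, -1.8444, 0.3254) x2=(0.8630, -0.7421, -0.1641) x3=(0.0215, -2.0523, 1.1995) x4=(0.3517, -1.7035, 0.1755)
step 15: x0=(-0.0278, -1.6292, 0.1131) x1=(-0.3640, -1.8410, 0.3974) x2=(0.7919, -0.7436, -0.2139) x3=(-0.0737, -2.0655, 1.1506) x4=(0.2609, -1.7023, 0.0702)
step 16: x0=(0.0432, -1.5962, 0.2319) x1=(-0.2890, -1.8377, 0.4697) x2=(0.7196, -0.7468, -0.2622) x3=(-0.1675, -2.0777, 1.1017) x4=(0.1748, -1.7018, -0.0365)
step 17: x0=(0.1146, -1.5610, 0.3512) x1=(-0.2154, -1.8345, 0.5421) x2=(0.6461, -0.7513, -0.3089) x3=(-0.2602, -2.0892, 1.0532) x4=(0.0913, -1.7024, -0.1473)
step 18: x0=(0.1880, -1.5236, 0.4712) x1=(-0.1428, -1.8312, 0.6145) x2=(0.5715, -0.7573, -0.3542) x3=(-0.3522, -2.1004, 1.0054) x4=(0.0080, -1.7039, -0.2620)
step 19: x0=(0.2635, -1.4841, 0.5914) x1=(-0.0705, -1.8278, 0.6865) x2=(0.4960, -0.7646, -0.3978) x3=(-0.4444, -2.1116, 0.9576) x4=(-0.0759, -1.7062, -0.3791)
step 20: x0=(0.3412, -1.4426, 0.7115) x1=(0.0021, -1.8243, 0.7580) x2=(0.4196, -0.7734, -0.4397) x3=(-0.5372, -2.1224, 0.9090) x4=(-0.1604, -1.7092, -0.4968)
step 21: x0=(0.4205, -1.3992, 0.8309) x1=(0.0749, -1.8209, 0.8287) x2=(0.3421, -0.7839, -0.4796) x3=(-0.6305, -2.1325, 0.8586) x4=(-0.2454, -1.7128, -0.6133)
step 22: x0=(0.5005, -1.3543, 0.9489) x1=(0.1477, -1.8175, 0.8983) x2=(0.2639, -0.7960, -0.5170) x3=(-0.7235, -2.1413, 0.8057) x4=(-0.3301, -1.7171, -0.7268)
step 23: x0=(0.5802, -1.3082, 1.0644) x1=(0.2201, -1.8143, 0.9663) x2=(0.1849, -0.8101, -0.5516) x3=(-0.8155, -2.1481, 0.7502) x4=(-0.4140, -1.7217, -0.8354)
step 24: x0=(0.6584, -1.2615, 1.1765) x1=(0.2916, -1.8113, 1.0320) x2=(0.1054, -0.8261, -0.5829) x3=(-0.9053, -2.1525, 0.6921) x4=(-0.4962, -1.7265, -0.9376)
step 25: x0=(0.7339, -1.2144, 1.2838) x1=(0.3618, -1.8086, 1.0949) x2=(0.0258, -0.8442, -0.6105) x3=(-0.9920, -2.1542, 0.6316) x4=(-0.5758, -1.7314, -1.0316)
step 26: x0=(0.8054, -1.1676, 1.3851) x1=(0.4300, -1.8060, 1.1543) x2=(-0.0538, -0.8644, -0.6338) x3=(-1.0747, -2.1527, 0.5693) x4=(-0.6520, -1.7362, -1.1160)
step 27: x0=(0.8718, -1.1215, 1.4792) x1=(0.4956, -1.8035, 1.2097) x2=(-0.1329, -0.8867, -0.6526) x3=(-1.1523, -2.1480, 0.5057) x4=(-0.7238, -1.7406, -1.1894)
step 28: x0=(0.9317, -1.0765, 1.5649) x1=(0.5581, -1.8011, 1.2603) x2=(-0.2111, -0.9110, -0.6663) x3=(-1.2241, -2.1397, 0.4413) x4=(-0.7904, -1.7444, -1.2508)
step 29: x0=(0.9843, -1.0333, 1.6411) x1=(0.6170, -1.7987, 1.3059) x2=(-0.2880, -0.9372, -0.6747) x3=(-1.2892, -2.1279, 0.3769) x4=(-0.8510, -1.7474, -1.2990)
step 30: x0=(1.0283, -0.9921, 1.7069) x1=(0.6716, -1.7963, 1.3458) x2=(-0.3631, -0.9651, -0.6776) x3=(-1.3470, -2.1124, 0.3133) x4=(-0.9049, -1.7495, -1.3334)
step 31: x0=(1.0631, -0.9534, 1.7613) x1=(0.7216, -1.7938, 1.3796) x2=(-0.4361, -0.9946, -0.6746) x3=(-1.3969, -2.0933, 0.2511) x4=(-0.9514, -1.7506, -1.3533)
step 32: x0=(1.0877, -0.9175, 1.8036) x1=(0.7663, -1.7913, 1.4071) x2=(-0.5063, -1.0254, -0.6656) x3=(-1.4386, -2.0707, 0.1911) x4=(-0.9901, -1.7503, -1.3585)
step 33: x0=(1.1015, -0.8849, 1.8333) x1=(0.8055, -1.7886, 1.4280) x2=(-0.5735, -1.0573, -0.6505) x3=(-1.4715, -2.0446, 0.1340) x4=(-1.0204, -1.7488, -1.3488)
step 34: x0=(1.1042, -0.8557, 1.8501) x1=(0.8387, -1.7857, 1.4420) x2=(-0.6372, -1.0900, -0.6293) x3=(-1.4957, -2.0154, 0.0807) x4=(-1.0420, -1.7458, -1.3244)
step 35: x0=(1.0953, -0.8302, 1.8536) x1=(0.8657, -1.7827, 1.4491) x2=(-0.6969, -1.1231, -0.6019) x3=(-1.5109, -1.9832, 0.0317) x4=(-1.0547, -1.7414, -1.2858)
step 36: x0=(1.0748, -0.8085, 1.8440) x1=(0.8863, -1.7795, 1.4493) x2=(-0.7525, -1.1565, -0.5684) x3=(-1.5173, -1.9484, -0.0122) x4=(-1.0584, -1.7355, -1.2334)
step 37: x0=(1.0426, -0.7907, 1.8213) x1=(0.9003, -1.7761, 1.4425) x2=(-0.8034, -1.1896, -0.5290) x3=(-1.5150, -1.9112, -0.0506) x4=(-1.0530, -1.7283, -1.1681)
step 38: x0=(0.9989, -0.7768, 1.7859) x1=(0.9076, -1.7726, 1.4290) x2=(-0.8496, -1.2223, -0.4837) x3=(-1.5044, -1.8720, -0.0830) x4=(-1.0387, -1.7197, -1.0910)

pair (0,4), distance 0.3008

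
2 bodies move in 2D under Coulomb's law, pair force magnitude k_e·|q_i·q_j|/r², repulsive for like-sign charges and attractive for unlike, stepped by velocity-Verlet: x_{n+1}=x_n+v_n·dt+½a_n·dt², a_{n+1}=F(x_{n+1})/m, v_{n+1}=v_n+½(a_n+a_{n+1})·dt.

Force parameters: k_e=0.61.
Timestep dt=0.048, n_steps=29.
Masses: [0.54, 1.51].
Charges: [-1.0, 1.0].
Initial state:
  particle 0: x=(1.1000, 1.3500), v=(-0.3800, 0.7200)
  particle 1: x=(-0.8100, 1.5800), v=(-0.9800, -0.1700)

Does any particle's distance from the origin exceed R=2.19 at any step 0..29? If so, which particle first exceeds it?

yes, particle 1

step 0: x0=(1.1000, 1.3500) x1=(-0.8100, 1.5800)
step 1: x0=(1.0814, 1.3846) x1=(-0.8569, 1.5718)
step 2: x0=(1.0621, 1.4193) x1=(-0.9036, 1.5636)
step 3: x0=(1.0422, 1.4540) x1=(-0.9500, 1.5554)
step 4: x0=(1.0216, 1.4887) x1=(-0.9962, 1.5472)
step 5: x0=(1.0004, 1.5235) x1=(-1.0422, 1.5389)
step 6: x0=(0.9785, 1.5583) x1=(-1.0879, 1.5307)
step 7: x0=(0.9561, 1.5930) x1=(-1.1335, 1.5225)
step 8: x0=(0.9330, 1.6278) x1=(-1.1788, 1.5143)
step 9: x0=(0.9094, 1.6625) x1=(-1.2239, 1.5060)
step 10: x0=(0.8851, 1.6972) x1=(-1.2688, 1.4978)
step 11: x0=(0.8604, 1.7318) x1=(-1.3135, 1.4897)
step 12: x0=(0.8351, 1.7664) x1=(-1.3580, 1.4815)
step 13: x0=(0.8092, 1.8009) x1=(-1.4023, 1.4734)
step 14: x0=(0.7829, 1.8353) x1=(-1.4465, 1.4652)
step 15: x0=(0.7561, 1.8696) x1=(-1.4904, 1.4572)
step 16: x0=(0.7287, 1.9038) x1=(-1.5342, 1.4491)
step 17: x0=(0.7009, 1.9380) x1=(-1.5778, 1.4411)
step 18: x0=(0.6726, 1.9720) x1=(-1.6213, 1.4331)
step 19: x0=(0.6439, 2.0060) x1=(-1.6646, 1.4252)
step 20: x0=(0.6147, 2.0398) x1=(-1.7077, 1.4173)
step 21: x0=(0.5851, 2.0735) x1=(-1.7507, 1.4094)
step 22: x0=(0.5550, 2.1071) x1=(-1.7935, 1.4016)
step 23: x0=(0.5245, 2.1406) x1=(-1.8362, 1.3939)
step 24: x0=(0.4937, 2.1739) x1=(-1.8787, 1.3861)
step 25: x0=(0.4624, 2.2071) x1=(-1.9211, 1.3785)
step 26: x0=(0.4308, 2.2402) x1=(-1.9633, 1.3708)
step 27: x0=(0.3987, 2.2731) x1=(-2.0054, 1.3633)
step 28: x0=(0.3664, 2.3059) x1=(-2.0474, 1.3557)
step 29: x0=(0.3336, 2.3385) x1=(-2.0892, 1.3483)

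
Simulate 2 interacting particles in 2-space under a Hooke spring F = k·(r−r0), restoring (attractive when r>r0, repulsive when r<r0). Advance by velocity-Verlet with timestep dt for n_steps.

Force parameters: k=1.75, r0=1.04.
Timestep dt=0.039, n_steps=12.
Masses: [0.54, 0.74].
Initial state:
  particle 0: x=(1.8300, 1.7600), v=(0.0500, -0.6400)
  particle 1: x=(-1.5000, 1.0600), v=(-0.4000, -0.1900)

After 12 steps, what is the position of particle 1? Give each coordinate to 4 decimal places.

step 0: x0=(1.8300, 1.7600) x1=(-1.5000, 1.0600)
step 1: x0=(1.8263, 1.7338) x1=(-1.5114, 1.0535)
step 2: x0=(1.8111, 1.7054) x1=(-1.5145, 1.0486)
step 3: x0=(1.7845, 1.6746) x1=(-1.5094, 1.0454)
step 4: x0=(1.7468, 1.6418) x1=(-1.4960, 1.0438)
step 5: x0=(1.6981, 1.6069) x1=(-1.4746, 1.0436)
step 6: x0=(1.6388, 1.5701) x1=(-1.4456, 1.0448)
step 7: x0=(1.5694, 1.5316) x1=(-1.4091, 1.0473)
step 8: x0=(1.4904, 1.4915) x1=(-1.3656, 1.0509)
step 9: x0=(1.4023, 1.4501) x1=(-1.3155, 1.0555)
step 10: x0=(1.3059, 1.4074) x1=(-1.2593, 1.0610)
step 11: x0=(1.2020, 1.3637) x1=(-1.1977, 1.0673)
step 12: x0=(1.0913, 1.3192) x1=(-1.1311, 1.0742)

(-1.1311, 1.0742)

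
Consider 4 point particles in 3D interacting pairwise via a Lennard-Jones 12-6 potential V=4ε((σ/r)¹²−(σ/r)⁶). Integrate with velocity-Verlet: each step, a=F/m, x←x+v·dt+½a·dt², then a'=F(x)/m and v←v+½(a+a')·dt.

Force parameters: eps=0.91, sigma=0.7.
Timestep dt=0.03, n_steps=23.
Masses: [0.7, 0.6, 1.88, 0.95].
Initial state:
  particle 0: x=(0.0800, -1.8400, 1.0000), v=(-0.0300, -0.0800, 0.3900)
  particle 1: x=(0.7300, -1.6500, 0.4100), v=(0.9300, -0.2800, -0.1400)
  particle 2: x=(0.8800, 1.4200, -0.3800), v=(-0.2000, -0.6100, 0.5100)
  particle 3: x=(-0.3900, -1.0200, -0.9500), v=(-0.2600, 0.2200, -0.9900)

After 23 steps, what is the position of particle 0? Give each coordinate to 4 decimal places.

(0.2886, -1.8136, 1.0493)

step 0: x0=(0.0800, -1.8400, 1.0000) x1=(0.7300, -1.6500, 0.4100) x2=(0.8800, 1.4200, -0.3800) x3=(-0.3900, -1.0200, -0.9500)
step 1: x0=(0.0805, -1.8420, 1.0104) x1=(0.7563, -1.6589, 0.4073) x2=(0.8740, 1.4017, -0.3647) x3=(-0.3978, -1.0134, -0.9797)
step 2: x0=(0.0836, -1.8433, 1.0185) x1=(0.7794, -1.6685, 0.4072) x2=(0.8680, 1.3834, -0.3494) x3=(-0.4056, -1.0068, -1.0093)
step 3: x0=(0.0892, -1.8439, 1.0244) x1=(0.7997, -1.6789, 0.4097) x2=(0.8620, 1.3651, -0.3341) x3=(-0.4133, -1.0002, -1.0390)
step 4: x0=(0.0971, -1.8440, 1.0283) x1=(0.8173, -1.6899, 0.4145) x2=(0.8560, 1.3468, -0.3188) x3=(-0.4211, -0.9937, -1.0686)
step 5: x0=(0.1073, -1.8436, 1.0302) x1=(0.8321, -1.7015, 0.4215) x2=(0.8500, 1.3285, -0.3035) x3=(-0.4288, -0.9871, -1.0982)
step 6: x0=(0.1199, -1.8428, 1.0301) x1=(0.8441, -1.7136, 0.4309) x2=(0.8440, 1.3102, -0.2882) x3=(-0.4365, -0.9806, -1.1278)
step 7: x0=(0.1349, -1.8415, 1.0279) x1=(0.8533, -1.7263, 0.4427) x2=(0.8380, 1.2919, -0.2729) x3=(-0.4442, -0.9740, -1.1573)
step 8: x0=(0.1526, -1.8397, 1.0236) x1=(0.8593, -1.7394, 0.4569) x2=(0.8320, 1.2736, -0.2576) x3=(-0.4519, -0.9675, -1.1869)
step 9: x0=(0.1732, -1.8376, 1.0169) x1=(0.8620, -1.7529, 0.4739) x2=(0.8260, 1.2552, -0.2423) x3=(-0.4596, -0.9609, -1.2164)
step 10: x0=(0.1969, -1.8350, 1.0078) x1=(0.8611, -1.7670, 0.4937) x2=(0.8200, 1.2369, -0.2270) x3=(-0.4673, -0.9544, -1.2459)
step 11: x0=(0.2236, -1.8322, 0.9964) x1=(0.8566, -1.7813, 0.5162) x2=(0.8140, 1.2186, -0.2117) x3=(-0.4750, -0.9478, -1.2755)
step 12: x0=(0.2512, -1.8293, 0.9843) x1=(0.8510, -1.7958, 0.5395) x2=(0.8080, 1.2003, -0.1964) x3=(-0.4827, -0.9413, -1.3050)
step 13: x0=(0.2718, -1.8268, 0.9774) x1=(0.8537, -1.8098, 0.5567) x2=(0.8020, 1.1820, -0.1811) x3=(-0.4903, -0.9348, -1.3345)
step 14: x0=(0.2730, -1.8248, 0.9845) x1=(0.8790, -1.8231, 0.5576) x2=(0.7960, 1.1637, -0.1658) x3=(-0.4980, -0.9282, -1.3640)
step 15: x0=(0.2650, -1.8229, 0.9980) x1=(0.9150, -1.8364, 0.5509) x2=(0.7899, 1.1453, -0.1505) x3=(-0.5057, -0.9217, -1.3935)
step 16: x0=(0.2574, -1.8209, 1.0113) x1=(0.9505, -1.8497, 0.5445) x2=(0.7839, 1.1270, -0.1352) x3=(-0.5133, -0.9152, -1.4230)
step 17: x0=(0.2527, -1.8191, 1.0226) x1=(0.9826, -1.8628, 0.5404) x2=(0.7779, 1.1087, -0.1199) x3=(-0.5210, -0.9086, -1.4525)
step 18: x0=(0.2514, -1.8175, 1.0317) x1=(1.0108, -1.8757, 0.5390) x2=(0.7719, 1.0904, -0.1046) x3=(-0.5286, -0.9021, -1.4819)
step 19: x0=(0.2533, -1.8161, 1.0387) x1=(1.0353, -1.8883, 0.5399) x2=(0.7659, 1.0720, -0.0893) x3=(-0.5363, -0.8955, -1.5114)
step 20: x0=(0.2581, -1.8150, 1.0439) x1=(1.0563, -1.9006, 0.5429) x2=(0.7599, 1.0537, -0.0740) x3=(-0.5440, -0.8890, -1.5409)
step 21: x0=(0.2656, -1.8142, 1.0473) x1=(1.0742, -1.9126, 0.5480) x2=(0.7539, 1.0354, -0.0587) x3=(-0.5516, -0.8825, -1.5703)
step 22: x0=(0.2758, -1.8137, 1.0491) x1=(1.0889, -1.9242, 0.5550) x2=(0.7479, 1.0170, -0.0434) x3=(-0.5592, -0.8759, -1.5998)
step 23: x0=(0.2886, -1.8136, 1.0493) x1=(1.1006, -1.9353, 0.5639) x2=(0.7419, 0.9987, -0.0281) x3=(-0.5669, -0.8694, -1.6293)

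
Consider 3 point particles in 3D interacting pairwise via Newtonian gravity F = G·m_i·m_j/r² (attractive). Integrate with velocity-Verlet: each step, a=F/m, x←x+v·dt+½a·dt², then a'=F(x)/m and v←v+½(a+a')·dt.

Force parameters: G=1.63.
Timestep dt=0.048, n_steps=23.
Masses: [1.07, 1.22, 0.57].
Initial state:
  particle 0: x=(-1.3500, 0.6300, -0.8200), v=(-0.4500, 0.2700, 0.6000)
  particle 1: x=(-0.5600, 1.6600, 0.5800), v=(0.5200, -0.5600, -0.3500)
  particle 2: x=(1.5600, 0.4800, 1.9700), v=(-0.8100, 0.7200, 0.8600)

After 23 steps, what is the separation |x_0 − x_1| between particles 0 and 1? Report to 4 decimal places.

step 0: x0=(-1.3500, 0.6300, -0.8200) x1=(-0.5600, 1.6600, 0.5800) x2=(1.5600, 0.4800, 1.9700)
step 1: x0=(-1.3713, 0.6433, -0.7907) x1=(-0.5352, 1.6328, 0.5629) x2=(1.5208, 0.5147, 2.0110)
step 2: x0=(-1.3919, 0.6573, -0.7604) x1=(-0.5106, 1.6048, 0.5450) x2=(1.4810, 0.5496, 2.0516)
step 3: x0=(-1.4118, 0.6720, -0.7290) x1=(-0.4864, 1.5761, 0.5266) x2=(1.4405, 0.5848, 2.0916)
step 4: x0=(-1.4308, 0.6873, -0.6965) x1=(-0.4627, 1.5467, 0.5074) x2=(1.3994, 0.6203, 2.1311)
step 5: x0=(-1.4490, 0.7034, -0.6629) x1=(-0.4394, 1.5166, 0.4875) x2=(1.3577, 0.6559, 2.1700)
step 6: x0=(-1.4662, 0.7202, -0.6282) x1=(-0.4167, 1.4857, 0.4669) x2=(1.3153, 0.6918, 2.2083)
step 7: x0=(-1.4823, 0.7378, -0.5925) x1=(-0.3946, 1.4541, 0.4457) x2=(1.2723, 0.7279, 2.2460)
step 8: x0=(-1.4972, 0.7560, -0.5555) x1=(-0.3733, 1.4218, 0.4238) x2=(1.2286, 0.7642, 2.2829)
step 9: x0=(-1.5108, 0.7749, -0.5175) x1=(-0.3528, 1.3888, 0.4012) x2=(1.1844, 0.8007, 2.3192)
step 10: x0=(-1.5231, 0.7945, -0.4783) x1=(-0.3332, 1.3551, 0.3780) x2=(1.1395, 0.8374, 2.3547)
step 11: x0=(-1.5338, 0.8148, -0.4380) x1=(-0.3147, 1.3207, 0.3542) x2=(1.0940, 0.8742, 2.3895)
step 12: x0=(-1.5429, 0.8357, -0.3966) x1=(-0.2973, 1.2857, 0.3297) x2=(1.0479, 0.9111, 2.4235)
step 13: x0=(-1.5503, 0.8573, -0.3541) x1=(-0.2812, 1.2502, 0.3047) x2=(1.0012, 0.9481, 2.4567)
step 14: x0=(-1.5558, 0.8793, -0.3106) x1=(-0.2665, 1.2141, 0.2792) x2=(0.9540, 0.9852, 2.4890)
step 15: x0=(-1.5592, 0.9019, -0.2661) x1=(-0.2533, 1.1776, 0.2532) x2=(0.9062, 1.0224, 2.5205)
step 16: x0=(-1.5606, 0.9249, -0.2207) x1=(-0.2417, 1.1407, 0.2268) x2=(0.8580, 1.0596, 2.5512)
step 17: x0=(-1.5596, 0.9483, -0.1744) x1=(-0.2319, 1.1034, 0.2000) x2=(0.8092, 1.0968, 2.5811)
step 18: x0=(-1.5563, 0.9720, -0.1274) x1=(-0.2240, 1.0659, 0.1729) x2=(0.7600, 1.1340, 2.6101)
step 19: x0=(-1.5505, 0.9958, -0.0797) x1=(-0.2180, 1.0283, 0.1457) x2=(0.7103, 1.1712, 2.6382)
step 20: x0=(-1.5422, 1.0197, -0.0315) x1=(-0.2141, 0.9906, 0.1184) x2=(0.6602, 1.2083, 2.6655)
step 21: x0=(-1.5311, 1.0435, 0.0172) x1=(-0.2123, 0.9531, 0.0911) x2=(0.6097, 1.2453, 2.6919)
step 22: x0=(-1.5174, 1.0672, 0.0662) x1=(-0.2127, 0.9157, 0.0640) x2=(0.5588, 1.2823, 2.7175)
step 23: x0=(-1.5009, 1.0906, 0.1153) x1=(-0.2154, 0.8786, 0.0371) x2=(0.5075, 1.3192, 2.7422)

1.3052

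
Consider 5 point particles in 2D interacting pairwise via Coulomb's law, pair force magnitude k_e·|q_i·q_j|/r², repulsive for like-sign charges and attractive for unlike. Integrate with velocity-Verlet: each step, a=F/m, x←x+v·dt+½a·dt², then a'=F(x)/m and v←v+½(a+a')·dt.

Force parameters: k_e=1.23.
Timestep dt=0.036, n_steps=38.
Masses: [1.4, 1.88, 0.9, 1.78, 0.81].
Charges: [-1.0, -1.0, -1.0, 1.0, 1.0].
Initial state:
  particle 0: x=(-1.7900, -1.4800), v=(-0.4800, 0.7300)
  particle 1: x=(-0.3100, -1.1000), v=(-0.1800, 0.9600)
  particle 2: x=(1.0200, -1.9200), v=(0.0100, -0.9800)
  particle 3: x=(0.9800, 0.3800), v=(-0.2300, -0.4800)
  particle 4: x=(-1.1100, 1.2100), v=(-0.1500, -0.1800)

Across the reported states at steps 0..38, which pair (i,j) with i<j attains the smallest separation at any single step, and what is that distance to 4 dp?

pair (1,4), distance 1.0272

step 0: x0=(-1.7900, -1.4800) x1=(-0.3100, -1.1000) x2=(1.0200, -1.9200) x3=(0.9800, 0.3800) x4=(-1.1100, 1.2100)
step 1: x0=(-1.8075, -1.4537) x1=(-0.3164, -1.0652) x2=(1.0207, -1.9553) x3=(0.9717, 0.3625) x4=(-1.1155, 1.2033)
step 2: x0=(-1.8255, -1.4272) x1=(-0.3226, -1.0297) x2=(1.0222, -1.9905) x3=(0.9633, 0.3445) x4=(-1.1213, 1.1960)
step 3: x0=(-1.8440, -1.4007) x1=(-0.3287, -0.9937) x2=(1.0243, -2.0258) x3=(0.9549, 0.3261) x4=(-1.1273, 1.1881)
step 4: x0=(-1.8629, -1.3740) x1=(-0.3345, -0.9571) x2=(1.0270, -2.0610) x3=(0.9464, 0.3072) x4=(-1.1335, 1.1797)
step 5: x0=(-1.8822, -1.3472) x1=(-0.3400, -0.9199) x2=(1.0303, -2.0963) x3=(0.9377, 0.2879) x4=(-1.1399, 1.1707)
step 6: x0=(-1.9020, -1.3203) x1=(-0.3453, -0.8821) x2=(1.0341, -2.1315) x3=(0.9290, 0.2681) x4=(-1.1466, 1.1612)
step 7: x0=(-1.9221, -1.2933) x1=(-0.3504, -0.8437) x2=(1.0384, -2.1667) x3=(0.9201, 0.2478) x4=(-1.1535, 1.1510)
step 8: x0=(-1.9426, -1.2661) x1=(-0.3551, -0.8046) x2=(1.0431, -2.2020) x3=(0.9111, 0.2270) x4=(-1.1606, 1.1401)
step 9: x0=(-1.9635, -1.2388) x1=(-0.3595, -0.7650) x2=(1.0483, -2.2372) x3=(0.9019, 0.2058) x4=(-1.1680, 1.1287)
step 10: x0=(-1.9847, -1.2114) x1=(-0.3636, -0.7247) x2=(1.0539, -2.2723) x3=(0.8925, 0.1841) x4=(-1.1755, 1.1165)
step 11: x0=(-2.0062, -1.1838) x1=(-0.3673, -0.6838) x2=(1.0598, -2.3075) x3=(0.8829, 0.1619) x4=(-1.1832, 1.1037)
step 12: x0=(-2.0281, -1.1560) x1=(-0.3706, -0.6423) x2=(1.0660, -2.3426) x3=(0.8731, 0.1392) x4=(-1.1911, 1.0901)
step 13: x0=(-2.0502, -1.1281) x1=(-0.3736, -0.6001) x2=(1.0725, -2.3777) x3=(0.8630, 0.1161) x4=(-1.1992, 1.0758)
step 14: x0=(-2.0726, -1.1000) x1=(-0.3761, -0.5573) x2=(1.0793, -2.4127) x3=(0.8526, 0.0925) x4=(-1.2074, 1.0608)
step 15: x0=(-2.0952, -1.0718) x1=(-0.3782, -0.5139) x2=(1.0864, -2.4477) x3=(0.8418, 0.0684) x4=(-1.2158, 1.0449)
step 16: x0=(-2.1181, -1.0434) x1=(-0.3799, -0.4698) x2=(1.0937, -2.4826) x3=(0.8308, 0.0439) x4=(-1.2243, 1.0282)
step 17: x0=(-2.1412, -1.0148) x1=(-0.3811, -0.4251) x2=(1.1012, -2.5174) x3=(0.8193, 0.0189) x4=(-1.2329, 1.0106)
step 18: x0=(-2.1645, -0.9860) x1=(-0.3818, -0.3798) x2=(1.1089, -2.5522) x3=(0.8074, -0.0065) x4=(-1.2416, 0.9922)
step 19: x0=(-2.1879, -0.9571) x1=(-0.3820, -0.3339) x2=(1.1168, -2.5869) x3=(0.7951, -0.0323) x4=(-1.2503, 0.9728)
step 20: x0=(-2.2115, -0.9279) x1=(-0.3816, -0.2874) x2=(1.1249, -2.6215) x3=(0.7822, -0.0585) x4=(-1.2591, 0.9524)
step 21: x0=(-2.2352, -0.8986) x1=(-0.3808, -0.2402) x2=(1.1331, -2.6560) x3=(0.7688, -0.0851) x4=(-1.2679, 0.9310)
step 22: x0=(-2.2590, -0.8690) x1=(-0.3794, -0.1926) x2=(1.1414, -2.6904) x3=(0.7548, -0.1119) x4=(-1.2766, 0.9086)
step 23: x0=(-2.2830, -0.8393) x1=(-0.3774, -0.1444) x2=(1.1499, -2.7247) x3=(0.7402, -0.1391) x4=(-1.2852, 0.8850)
step 24: x0=(-2.3070, -0.8093) x1=(-0.3750, -0.0957) x2=(1.1584, -2.7589) x3=(0.7250, -0.1665) x4=(-1.2937, 0.8604)
step 25: x0=(-2.3310, -0.7791) x1=(-0.3720, -0.0465) x2=(1.1671, -2.7930) x3=(0.7092, -0.1941) x4=(-1.3019, 0.8346)
step 26: x0=(-2.3550, -0.7487) x1=(-0.3686, 0.0030) x2=(1.1759, -2.8270) x3=(0.6926, -0.2218) x4=(-1.3098, 0.8076)
step 27: x0=(-2.3791, -0.7180) x1=(-0.3647, 0.0529) x2=(1.1847, -2.8608) x3=(0.6754, -0.2495) x4=(-1.3174, 0.7794)
step 28: x0=(-2.4031, -0.6871) x1=(-0.3605, 0.1031) x2=(1.1936, -2.8945) x3=(0.6576, -0.2773) x4=(-1.3244, 0.7500)
step 29: x0=(-2.4271, -0.6560) x1=(-0.3560, 0.1535) x2=(1.2025, -2.9281) x3=(0.6392, -0.3050) x4=(-1.3310, 0.7193)
step 30: x0=(-2.4509, -0.6246) x1=(-0.3513, 0.2041) x2=(1.2115, -2.9616) x3=(0.6202, -0.3326) x4=(-1.3369, 0.6876)
step 31: x0=(-2.4747, -0.5929) x1=(-0.3465, 0.2548) x2=(1.2205, -2.9949) x3=(0.6006, -0.3601) x4=(-1.3420, 0.6546)
step 32: x0=(-2.4984, -0.5610) x1=(-0.3417, 0.3055) x2=(1.2296, -3.0281) x3=(0.5805, -0.3874) x4=(-1.3464, 0.6207)
step 33: x0=(-2.5218, -0.5289) x1=(-0.3371, 0.3562) x2=(1.2387, -3.0612) x3=(0.5600, -0.4146) x4=(-1.3498, 0.5858)
step 34: x0=(-2.5451, -0.4964) x1=(-0.3326, 0.4067) x2=(1.2478, -3.0941) x3=(0.5392, -0.4415) x4=(-1.3524, 0.5501)
step 35: x0=(-2.5681, -0.4638) x1=(-0.3283, 0.4571) x2=(1.2569, -3.1269) x3=(0.5180, -0.4682) x4=(-1.3540, 0.5138)
step 36: x0=(-2.5909, -0.4308) x1=(-0.3244, 0.5073) x2=(1.2660, -3.1595) x3=(0.4965, -0.4947) x4=(-1.3547, 0.4769)
step 37: x0=(-2.6134, -0.3977) x1=(-0.3209, 0.5571) x2=(1.2751, -3.1920) x3=(0.4748, -0.5209) x4=(-1.3546, 0.4398)
step 38: x0=(-2.6355, -0.3643) x1=(-0.3178, 0.6065) x2=(1.2842, -3.2244) x3=(0.4530, -0.5470) x4=(-1.3538, 0.4025)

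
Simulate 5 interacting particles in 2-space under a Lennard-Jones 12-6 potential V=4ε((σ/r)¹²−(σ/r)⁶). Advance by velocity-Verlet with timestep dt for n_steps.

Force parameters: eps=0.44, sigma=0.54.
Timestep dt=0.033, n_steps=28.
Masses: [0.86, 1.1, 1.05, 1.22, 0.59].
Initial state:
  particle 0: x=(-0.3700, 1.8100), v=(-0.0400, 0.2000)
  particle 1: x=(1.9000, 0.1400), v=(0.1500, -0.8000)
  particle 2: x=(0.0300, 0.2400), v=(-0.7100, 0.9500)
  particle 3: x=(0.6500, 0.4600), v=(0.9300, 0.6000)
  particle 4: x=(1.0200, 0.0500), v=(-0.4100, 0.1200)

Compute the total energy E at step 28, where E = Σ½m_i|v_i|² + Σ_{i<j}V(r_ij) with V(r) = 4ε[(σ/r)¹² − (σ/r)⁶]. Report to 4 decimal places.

1.2081

step 0: x0=(-0.3700, 1.8100) x1=(1.9000, 0.1400) x2=(0.0300, 0.2400) x3=(0.6500, 0.4600) x4=(1.0200, 0.0500)
step 1: x0=(-0.3713, 1.8166) x1=(1.9047, 0.1136) x2=(0.0076, 0.2717) x3=(0.6762, 0.4837) x4=(1.0145, 0.0455)
step 2: x0=(-0.3726, 1.8232) x1=(1.9087, 0.0871) x2=(-0.0127, 0.3039) x3=(0.6943, 0.5152) x4=(1.0230, 0.0238)
step 3: x0=(-0.3739, 1.8297) x1=(1.9123, 0.0607) x2=(-0.0314, 0.3365) x3=(0.7104, 0.5476) x4=(1.0339, -0.0004)
step 4: x0=(-0.3752, 1.8362) x1=(1.9152, 0.0342) x2=(-0.0488, 0.3694) x3=(0.7261, 0.5785) x4=(1.0442, -0.0219)
step 5: x0=(-0.3765, 1.8427) x1=(1.9175, 0.0076) x2=(-0.0651, 0.4026) x3=(0.7419, 0.6076) x4=(1.0538, -0.0401)
step 6: x0=(-0.3777, 1.8492) x1=(1.9191, -0.0189) x2=(-0.0805, 0.4360) x3=(0.7576, 0.6351) x4=(1.0631, -0.0554)
step 7: x0=(-0.3790, 1.8556) x1=(1.9200, -0.0454) x2=(-0.0951, 0.4696) x3=(0.7733, 0.6614) x4=(1.0725, -0.0682)
step 8: x0=(-0.3802, 1.8620) x1=(1.9202, -0.0720) x2=(-0.1092, 0.5032) x3=(0.7888, 0.6867) x4=(1.0824, -0.0792)
step 9: x0=(-0.3815, 1.8684) x1=(1.9195, -0.0985) x2=(-0.1229, 0.5370) x3=(0.8043, 0.7112) x4=(1.0930, -0.0885)
step 10: x0=(-0.3827, 1.8747) x1=(1.9181, -0.1250) x2=(-0.1361, 0.5709) x3=(0.8198, 0.7350) x4=(1.1048, -0.0967)
step 11: x0=(-0.3839, 1.8810) x1=(1.9156, -0.1515) x2=(-0.1490, 0.6048) x3=(0.8351, 0.7582) x4=(1.1178, -0.1039)
step 12: x0=(-0.3850, 1.8872) x1=(1.9122, -0.1779) x2=(-0.1616, 0.6388) x3=(0.8503, 0.7810) x4=(1.1324, -0.1103)
step 13: x0=(-0.3862, 1.8933) x1=(1.9076, -0.2042) x2=(-0.1740, 0.6729) x3=(0.8655, 0.8035) x4=(1.1489, -0.1162)
step 14: x0=(-0.3873, 1.8994) x1=(1.9018, -0.2303) x2=(-0.1863, 0.7071) x3=(0.8806, 0.8256) x4=(1.1676, -0.1218)
step 15: x0=(-0.3885, 1.9054) x1=(1.8945, -0.2562) x2=(-0.1983, 0.7413) x3=(0.8956, 0.8475) x4=(1.1888, -0.1274)
step 16: x0=(-0.3896, 1.9112) x1=(1.8855, -0.2817) x2=(-0.2102, 0.7756) x3=(0.9106, 0.8692) x4=(1.2130, -0.1331)
step 17: x0=(-0.3906, 1.9169) x1=(1.8746, -0.3069) x2=(-0.2221, 0.8101) x3=(0.9255, 0.8907) x4=(1.2405, -0.1392)
step 18: x0=(-0.3917, 1.9225) x1=(1.8619, -0.3315) x2=(-0.2338, 0.8446) x3=(0.9404, 0.9121) x4=(1.2712, -0.1460)
step 19: x0=(-0.3927, 1.9279) x1=(1.8484, -0.3559) x2=(-0.2455, 0.8794) x3=(0.9552, 0.9333) x4=(1.3035, -0.1530)
step 20: x0=(-0.3936, 1.9331) x1=(1.8379, -0.3814) x2=(-0.2571, 0.9142) x3=(0.9700, 0.9545) x4=(1.3300, -0.1577)
step 21: x0=(-0.3946, 1.9380) x1=(1.8377, -0.4114) x2=(-0.2687, 0.9493) x3=(0.9848, 0.9756) x4=(1.3375, -0.1539)
step 22: x0=(-0.3954, 1.9426) x1=(1.8447, -0.4452) x2=(-0.2802, 0.9847) x3=(0.9996, 0.9966) x4=(1.3313, -0.1430)
step 23: x0=(-0.3963, 1.9468) x1=(1.8526, -0.4795) x2=(-0.2917, 1.0204) x3=(1.0143, 1.0175) x4=(1.3234, -0.1309)
step 24: x0=(-0.3970, 1.9505) x1=(1.8593, -0.5129) x2=(-0.3033, 1.0564) x3=(1.0290, 1.0384) x4=(1.3177, -0.1202)
step 25: x0=(-0.3977, 1.9535) x1=(1.8644, -0.5453) x2=(-0.3148, 1.0930) x3=(1.0437, 1.0592) x4=(1.3149, -0.1114)
step 26: x0=(-0.3983, 1.9558) x1=(1.8681, -0.5765) x2=(-0.3264, 1.1303) x3=(1.0583, 1.0800) x4=(1.3147, -0.1046)
step 27: x0=(-0.3988, 1.9570) x1=(1.8706, -0.6066) x2=(-0.3381, 1.1684) x3=(1.0730, 1.1007) x4=(1.3168, -0.0997)
step 28: x0=(-0.3992, 1.9568) x1=(1.8720, -0.6358) x2=(-0.3498, 1.2076) x3=(1.0876, 1.1213) x4=(1.3207, -0.0964)
step 0 velocities: v0=(-0.0400, 0.2000) v1=(0.1500, -0.8000) v2=(-0.7100, 0.9500) v3=(0.9300, 0.6000) v4=(-0.4100, 0.1200)
step 0: KE=1.9218, PE=-0.7097, E=1.2121
step 28 velocities: v0=(-0.0099, -0.0322) v1=(0.0303, -0.8721) v2=(-0.3555, 1.2105) v3=(0.4435, 0.6247) v4=(0.1443, 0.0780)
step 28: KE=1.6210, PE=-0.4129, E=1.2081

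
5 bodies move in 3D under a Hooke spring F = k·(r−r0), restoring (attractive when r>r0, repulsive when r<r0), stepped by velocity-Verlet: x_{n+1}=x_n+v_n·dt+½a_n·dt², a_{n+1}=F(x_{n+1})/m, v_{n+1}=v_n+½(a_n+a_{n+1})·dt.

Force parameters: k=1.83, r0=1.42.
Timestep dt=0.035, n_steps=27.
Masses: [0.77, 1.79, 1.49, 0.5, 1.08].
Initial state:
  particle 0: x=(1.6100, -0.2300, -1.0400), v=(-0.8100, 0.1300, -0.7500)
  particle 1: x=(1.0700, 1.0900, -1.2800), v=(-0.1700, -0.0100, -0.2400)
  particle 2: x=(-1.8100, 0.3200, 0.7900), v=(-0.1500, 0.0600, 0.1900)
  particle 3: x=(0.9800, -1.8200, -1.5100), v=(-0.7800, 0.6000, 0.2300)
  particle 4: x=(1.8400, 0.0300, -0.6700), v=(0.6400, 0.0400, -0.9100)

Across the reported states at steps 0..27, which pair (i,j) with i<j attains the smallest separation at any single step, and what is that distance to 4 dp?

pair (2,3), distance 0.3116

step 0: x0=(1.6100, -0.2300, -1.0400) x1=(1.0700, 1.0900, -1.2800) x2=(-1.8100, 0.3200, 0.7900) x3=(0.9800, -1.8200, -1.5100) x4=(1.8400, 0.0300, -0.6700)
step 1: x0=(1.5777, -0.2260, -1.0657) x1=(1.0629, 1.0884, -1.2877) x2=(-1.8091, 0.3210, 0.7930) x3=(0.9496, -1.7903, -1.4974) x4=(1.8601, 0.0314, -0.7005)
step 2: x0=(1.5373, -0.2232, -1.0899) x1=(1.0536, 1.0843, -1.2939) x2=(-1.7961, 0.3198, 0.7886) x3=(0.9133, -1.7436, -1.4759) x4=(1.8755, 0.0328, -0.7284)
step 3: x0=(1.4891, -0.2212, -1.1125) x1=(1.0421, 1.0779, -1.2986) x2=(-1.7711, 0.3164, 0.7768) x3=(0.8713, -1.6808, -1.4460) x4=(1.8865, 0.0342, -0.7536)
step 4: x0=(1.4331, -0.2198, -1.1332) x1=(1.0283, 1.0692, -1.3018) x2=(-1.7344, 0.3111, 0.7576) x3=(0.8239, -1.6028, -1.4082) x4=(1.8930, 0.0356, -0.7762)
step 5: x0=(1.3696, -0.2189, -1.1518) x1=(1.0124, 1.0585, -1.3036) x2=(-1.6863, 0.3038, 0.7314) x3=(0.7713, -1.5111, -1.3630) x4=(1.8951, 0.0371, -0.7963)
step 6: x0=(1.2991, -0.2182, -1.1682) x1=(0.9943, 1.0458, -1.3039) x2=(-1.6273, 0.2948, 0.6982) x3=(0.7139, -1.4070, -1.3111) x4=(1.8930, 0.0385, -0.8139)
step 7: x0=(1.2222, -0.2173, -1.1823) x1=(0.9741, 1.0314, -1.3027) x2=(-1.5580, 0.2842, 0.6584) x3=(0.6520, -1.2924, -1.2534) x4=(1.8867, 0.0400, -0.8292)
step 8: x0=(1.1393, -0.2161, -1.1939) x1=(0.9520, 1.0154, -1.3002) x2=(-1.4790, 0.2723, 0.6122) x3=(0.5859, -1.1690, -1.1904) x4=(1.8764, 0.0416, -0.8422)
step 9: x0=(1.0514, -0.2143, -1.2033) x1=(0.9279, 0.9982, -1.2963) x2=(-1.3909, 0.2591, 0.5601) x3=(0.5159, -1.0386, -1.1228) x4=(1.8624, 0.0433, -0.8530)
step 10: x0=(0.9591, -0.2116, -1.2105) x1=(0.9022, 0.9799, -1.2911) x2=(-1.2946, 0.2450, 0.5026) x3=(0.4423, -0.9032, -1.0514) x4=(1.8446, 0.0451, -0.8617)
step 11: x0=(0.8633, -0.2080, -1.2159) x1=(0.8747, 0.9609, -1.2846) x2=(-1.1910, 0.2302, 0.4401) x3=(0.3653, -0.7643, -0.9764) x4=(1.8234, 0.0470, -0.8686)
step 12: x0=(0.7649, -0.2035, -1.2200) x1=(0.8459, 0.9412, -1.2771) x2=(-1.0809, 0.2149, 0.3732) x3=(0.2853, -0.6234, -0.8984) x4=(1.7990, 0.0491, -0.8736)
step 13: x0=(0.6648, -0.1983, -1.2232) x1=(0.8158, 0.9211, -1.2686) x2=(-0.9653, 0.1992, 0.3025) x3=(0.2027, -0.4816, -0.8175) x4=(1.7715, 0.0511, -0.8770)
step 14: x0=(0.5636, -0.1927, -1.2262) x1=(0.7847, 0.9009, -1.2592) x2=(-0.8451, 0.1835, 0.2287) x3=(0.1181, -0.3396, -0.7339) x4=(1.7411, 0.0532, -0.8789)
step 15: x0=(0.4619, -0.1872, -1.2295) x1=(0.7527, 0.8807, -1.2491) x2=(-0.7213, 0.1679, 0.1525) x3=(0.0324, -0.1976, -0.6479) x4=(1.7079, 0.0553, -0.8795)
step 16: x0=(0.3600, -0.1824, -1.2336) x1=(0.7200, 0.8607, -1.2384) x2=(-0.5950, 0.1526, 0.0746) x3=(-0.0530, -0.0559, -0.5605) x4=(1.6722, 0.0573, -0.8789)
step 17: x0=(0.2583, -0.1786, -1.2388) x1=(0.6870, 0.8409, -1.2273) x2=(-0.4669, 0.1377, -0.0041) x3=(-0.1369, 0.0856, -0.4728) x4=(1.6341, 0.0592, -0.8772)
step 18: x0=(0.1569, -0.1761, -1.2450) x1=(0.6537, 0.8214, -1.2160) x2=(-0.3380, 0.1231, -0.0827) x3=(-0.2180, 0.2273, -0.3864) x4=(1.5938, 0.0609, -0.8746)
step 19: x0=(0.0559, -0.1749, -1.2526) x1=(0.6203, 0.8023, -1.2046) x2=(-0.2086, 0.1081, -0.1603) x3=(-0.2964, 0.3708, -0.3031) x4=(1.5513, 0.0626, -0.8712)
step 20: x0=(-0.0447, -0.1749, -1.2614) x1=(0.5869, 0.7836, -1.1932) x2=(-0.0780, 0.0919, -0.2372) x3=(-0.3745, 0.5186, -0.2216) x4=(1.5068, 0.0641, -0.8670)
step 21: x0=(-0.1450, -0.1760, -1.2715) x1=(0.5536, 0.7655, -1.1820) x2=(0.0537, 0.0746, -0.3137) x3=(-0.4526, 0.6694, -0.1402) x4=(1.4606, 0.0657, -0.8622)
step 22: x0=(-0.2454, -0.1778, -1.2825) x1=(0.5203, 0.7479, -1.1709) x2=(0.1860, 0.0567, -0.3896) x3=(-0.5294, 0.8213, -0.0596) x4=(1.4126, 0.0673, -0.8568)
step 23: x0=(-0.3458, -0.1798, -1.2939) x1=(0.4870, 0.7309, -1.1601) x2=(0.3187, 0.0382, -0.4647) x3=(-0.6035, 0.9724, 0.0192) x4=(1.3633, 0.0691, -0.8510)
step 24: x0=(-0.4463, -0.1816, -1.3052) x1=(0.4534, 0.7147, -1.1496) x2=(0.4511, 0.0193, -0.5389) x3=(-0.6734, 1.1209, 0.0947) x4=(1.3126, 0.0712, -0.8446)
step 25: x0=(-0.5466, -0.1827, -1.3155) x1=(0.4195, 0.6994, -1.1393) x2=(0.5828, 0.0002, -0.6119) x3=(-0.7376, 1.2647, 0.1653) x4=(1.2609, 0.0738, -0.8379)
step 26: x0=(-0.6462, -0.1824, -1.3243) x1=(0.3848, 0.6851, -1.1291) x2=(0.7132, -0.0191, -0.6838) x3=(-0.7947, 1.4020, 0.2295) x4=(1.2083, 0.0771, -0.8308)
step 27: x0=(-0.7444, -0.1804, -1.3310) x1=(0.3493, 0.6719, -1.1189) x2=(0.8416, -0.0385, -0.7544) x3=(-0.8435, 1.5307, 0.2859) x4=(1.1551, 0.0814, -0.8232)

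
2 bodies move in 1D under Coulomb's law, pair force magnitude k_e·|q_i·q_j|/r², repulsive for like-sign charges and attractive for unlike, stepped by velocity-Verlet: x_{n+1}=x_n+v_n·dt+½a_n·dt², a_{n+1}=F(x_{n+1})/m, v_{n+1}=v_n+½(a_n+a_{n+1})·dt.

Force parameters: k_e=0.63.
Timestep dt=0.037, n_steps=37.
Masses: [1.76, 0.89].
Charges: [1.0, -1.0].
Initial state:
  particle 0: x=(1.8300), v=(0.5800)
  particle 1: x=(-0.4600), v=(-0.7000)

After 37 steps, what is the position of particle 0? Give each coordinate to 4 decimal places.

(2.5805)

step 0: x0=(1.8300) x1=(-0.4600)
step 1: x0=(1.8514) x1=(-0.4858)
step 2: x0=(1.8727) x1=(-0.5114)
step 3: x0=(1.8940) x1=(-0.5369)
step 4: x0=(1.9151) x1=(-0.5622)
step 5: x0=(1.9362) x1=(-0.5873)
step 6: x0=(1.9572) x1=(-0.6123)
step 7: x0=(1.9781) x1=(-0.6372)
step 8: x0=(1.9990) x1=(-0.6619)
step 9: x0=(2.0198) x1=(-0.6864)
step 10: x0=(2.0405) x1=(-0.7108)
step 11: x0=(2.0611) x1=(-0.7351)
step 12: x0=(2.0817) x1=(-0.7593)
step 13: x0=(2.1022) x1=(-0.7834)
step 14: x0=(2.1227) x1=(-0.8073)
step 15: x0=(2.1431) x1=(-0.8311)
step 16: x0=(2.1635) x1=(-0.8549)
step 17: x0=(2.1838) x1=(-0.8785)
step 18: x0=(2.2040) x1=(-0.9020)
step 19: x0=(2.2242) x1=(-0.9254)
step 20: x0=(2.2444) x1=(-0.9487)
step 21: x0=(2.2645) x1=(-0.9719)
step 22: x0=(2.2845) x1=(-0.9950)
step 23: x0=(2.3045) x1=(-1.0181)
step 24: x0=(2.3245) x1=(-1.0410)
step 25: x0=(2.3444) x1=(-1.0639)
step 26: x0=(2.3643) x1=(-1.0866)
step 27: x0=(2.3842) x1=(-1.1093)
step 28: x0=(2.4039) x1=(-1.1319)
step 29: x0=(2.4237) x1=(-1.1545)
step 30: x0=(2.4434) x1=(-1.1769)
step 31: x0=(2.4631) x1=(-1.1993)
step 32: x0=(2.4828) x1=(-1.2216)
step 33: x0=(2.5024) x1=(-1.2439)
step 34: x0=(2.5219) x1=(-1.2661)
step 35: x0=(2.5415) x1=(-1.2882)
step 36: x0=(2.5610) x1=(-1.3102)
step 37: x0=(2.5805) x1=(-1.3322)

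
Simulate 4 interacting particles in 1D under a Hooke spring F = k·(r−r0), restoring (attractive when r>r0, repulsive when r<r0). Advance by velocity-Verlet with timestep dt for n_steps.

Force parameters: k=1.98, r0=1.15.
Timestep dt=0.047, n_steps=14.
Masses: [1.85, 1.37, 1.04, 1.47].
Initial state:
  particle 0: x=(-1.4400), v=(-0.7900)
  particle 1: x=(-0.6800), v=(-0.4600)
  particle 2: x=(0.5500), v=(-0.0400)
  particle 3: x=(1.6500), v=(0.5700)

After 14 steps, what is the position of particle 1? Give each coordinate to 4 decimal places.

step 0: x0=(-1.4400) x1=(-0.6800) x2=(0.5500) x3=(1.6500)
step 1: x0=(-1.4743) x1=(-0.6990) x2=(0.5461) x3=(1.6722)
step 2: x0=(-1.5027) x1=(-0.7126) x2=(0.5380) x3=(1.6849)
step 3: x0=(-1.5251) x1=(-0.7207) x2=(0.5257) x3=(1.6879)
step 4: x0=(-1.5412) x1=(-0.7234) x2=(0.5093) x3=(1.6809)
step 5: x0=(-1.5511) x1=(-0.7208) x2=(0.4889) x3=(1.6640)
step 6: x0=(-1.5548) x1=(-0.7130) x2=(0.4645) x3=(1.6372)
step 7: x0=(-1.5523) x1=(-0.7003) x2=(0.4365) x3=(1.6007)
step 8: x0=(-1.5438) x1=(-0.6831) x2=(0.4051) x3=(1.5547)
step 9: x0=(-1.5295) x1=(-0.6616) x2=(0.3706) x3=(1.4997)
step 10: x0=(-1.5097) x1=(-0.6364) x2=(0.3333) x3=(1.4362)
step 11: x0=(-1.4846) x1=(-0.6079) x2=(0.2937) x3=(1.3647)
step 12: x0=(-1.4546) x1=(-0.5767) x2=(0.2521) x3=(1.2859)
step 13: x0=(-1.4203) x1=(-0.5434) x2=(0.2091) x3=(1.2007)
step 14: x0=(-1.3819) x1=(-0.5087) x2=(0.1650) x3=(1.1098)

(-0.5087)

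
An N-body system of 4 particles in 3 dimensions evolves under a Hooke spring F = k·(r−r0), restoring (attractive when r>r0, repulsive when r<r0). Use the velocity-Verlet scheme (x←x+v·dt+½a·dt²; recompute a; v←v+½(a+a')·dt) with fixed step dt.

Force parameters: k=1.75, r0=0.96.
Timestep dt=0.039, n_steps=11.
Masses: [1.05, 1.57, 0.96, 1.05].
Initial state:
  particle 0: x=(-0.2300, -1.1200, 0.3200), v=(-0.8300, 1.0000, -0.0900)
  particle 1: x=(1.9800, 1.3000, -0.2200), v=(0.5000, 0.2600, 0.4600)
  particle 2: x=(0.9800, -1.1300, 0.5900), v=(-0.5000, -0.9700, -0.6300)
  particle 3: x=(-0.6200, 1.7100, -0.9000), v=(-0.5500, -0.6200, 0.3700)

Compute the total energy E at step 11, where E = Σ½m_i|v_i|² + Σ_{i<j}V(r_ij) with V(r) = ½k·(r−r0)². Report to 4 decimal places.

22.9807

step 0: x0=(-0.2300, -1.1200, 0.3200) x1=(1.9800, 1.3000, -0.2200) x2=(0.9800, -1.1300, 0.5900) x3=(-0.6200, 1.7100, -0.9000)
step 1: x0=(-0.2604, -1.0763, 0.3150) x1=(1.9962, 1.3076, -0.2017) x2=(0.9594, -1.1628, 0.5631) x3=(-0.6375, 1.6804, -0.8826)
step 2: x0=(-0.2866, -1.0237, 0.3072) x1=(2.0056, 1.3099, -0.1826) x2=(0.9367, -1.1852, 0.5317) x3=(-0.6470, 1.6401, -0.8592)
step 3: x0=(-0.3086, -0.9623, 0.2966) x1=(2.0081, 1.3071, -0.1629) x2=(0.9119, -1.1973, 0.4961) x3=(-0.6486, 1.5895, -0.8303)
step 4: x0=(-0.3263, -0.8928, 0.2834) x1=(2.0037, 1.2990, -0.1426) x2=(0.8852, -1.1991, 0.4565) x3=(-0.6425, 1.5291, -0.7959)
step 5: x0=(-0.3396, -0.8157, 0.2678) x1=(1.9924, 1.2858, -0.1219) x2=(0.8567, -1.1907, 0.4132) x3=(-0.6286, 1.4594, -0.7564)
step 6: x0=(-0.3486, -0.7315, 0.2501) x1=(1.9742, 1.2675, -0.1009) x2=(0.8266, -1.1724, 0.3665) x3=(-0.6074, 1.3812, -0.7121)
step 7: x0=(-0.3531, -0.6409, 0.2303) x1=(1.9492, 1.2444, -0.0795) x2=(0.7950, -1.1445, 0.3168) x3=(-0.5791, 1.2951, -0.6636)
step 8: x0=(-0.3533, -0.5447, 0.2088) x1=(1.9176, 1.2165, -0.0581) x2=(0.7621, -1.1074, 0.2646) x3=(-0.5441, 1.2020, -0.6112)
step 9: x0=(-0.3493, -0.4436, 0.1859) x1=(1.8796, 1.1841, -0.0365) x2=(0.7282, -1.0617, 0.2101) x3=(-0.5028, 1.1029, -0.5554)
step 10: x0=(-0.3411, -0.3384, 0.1617) x1=(1.8355, 1.1475, -0.0150) x2=(0.6934, -1.0080, 0.1539) x3=(-0.4557, 0.9988, -0.4968)
step 11: x0=(-0.3289, -0.2299, 0.1367) x1=(1.7856, 1.1069, 0.0065) x2=(0.6580, -0.9469, 0.0963) x3=(-0.4033, 0.8905, -0.4358)
step 0 velocities: v0=(-0.8300, 1.0000, -0.0900) v1=(0.5000, 0.2600, 0.4600) v2=(-0.5000, -0.9700, -0.6300) v3=(-0.5500, -0.6200, 0.3700)
step 0: KE=2.5010, PE=20.5127, E=23.0137
step 11 velocities: v0=(0.3606, 2.8107, -0.6491) v1=(-1.3505, -1.0878, 0.5465) v2=(-0.9129, 1.6525, -1.4890) v3=(1.4039, -2.8131, 1.5852)
step 11: KE=16.3158, PE=6.6650, E=22.9807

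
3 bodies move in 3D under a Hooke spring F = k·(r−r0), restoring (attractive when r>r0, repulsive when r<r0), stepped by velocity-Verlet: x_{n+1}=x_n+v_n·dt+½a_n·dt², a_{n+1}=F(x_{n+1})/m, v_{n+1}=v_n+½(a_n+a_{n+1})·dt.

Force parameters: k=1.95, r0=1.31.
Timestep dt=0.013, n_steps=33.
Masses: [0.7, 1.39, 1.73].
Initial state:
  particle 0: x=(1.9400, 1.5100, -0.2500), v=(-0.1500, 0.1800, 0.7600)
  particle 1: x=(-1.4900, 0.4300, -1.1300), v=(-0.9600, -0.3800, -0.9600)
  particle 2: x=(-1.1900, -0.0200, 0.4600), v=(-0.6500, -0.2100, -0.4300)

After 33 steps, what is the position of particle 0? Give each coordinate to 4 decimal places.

(0.8582, 1.1749, -0.0178)

step 0: x0=(1.9400, 1.5100, -0.2500) x1=(-1.4900, 0.4300, -1.1300) x2=(-1.1900, -0.0200, 0.4600)
step 1: x0=(1.9371, 1.5119, -0.2401) x1=(-1.5022, 0.4251, -1.1424) x2=(-1.1983, -0.0226, 0.4543)
step 2: x0=(1.9321, 1.5131, -0.2304) x1=(-1.5139, 0.4204, -1.1545) x2=(-1.2062, -0.0251, 0.4485)
step 3: x0=(1.9252, 1.5135, -0.2207) x1=(-1.5250, 0.4158, -1.1664) x2=(-1.2137, -0.0273, 0.4425)
step 4: x0=(1.9163, 1.5131, -0.2111) x1=(-1.5356, 0.4114, -1.1781) x2=(-1.2209, -0.0293, 0.4364)
step 5: x0=(1.9055, 1.5118, -0.2015) x1=(-1.5456, 0.4071, -1.1896) x2=(-1.2277, -0.0311, 0.4302)
step 6: x0=(1.8926, 1.5098, -0.1922) x1=(-1.5551, 0.4030, -1.2008) x2=(-1.2341, -0.0327, 0.4237)
step 7: x0=(1.8777, 1.5070, -0.1829) x1=(-1.5640, 0.3990, -1.2117) x2=(-1.2402, -0.0341, 0.4172)
step 8: x0=(1.8609, 1.5034, -0.1738) x1=(-1.5723, 0.3951, -1.2225) x2=(-1.2460, -0.0353, 0.4105)
step 9: x0=(1.8421, 1.4990, -0.1648) x1=(-1.5802, 0.3914, -1.2329) x2=(-1.2513, -0.0363, 0.4036)
step 10: x0=(1.8213, 1.4938, -0.1560) x1=(-1.5874, 0.3878, -1.2431) x2=(-1.2564, -0.0371, 0.3966)
step 11: x0=(1.7986, 1.4878, -0.1473) x1=(-1.5942, 0.3844, -1.2531) x2=(-1.2610, -0.0377, 0.3895)
step 12: x0=(1.7740, 1.4810, -0.1388) x1=(-1.6004, 0.3812, -1.2627) x2=(-1.2653, -0.0381, 0.3822)
step 13: x0=(1.7474, 1.4735, -0.1306) x1=(-1.6060, 0.3780, -1.2721) x2=(-1.2693, -0.0383, 0.3748)
step 14: x0=(1.7189, 1.4652, -0.1225) x1=(-1.6111, 0.3751, -1.2813) x2=(-1.2730, -0.0383, 0.3673)
step 15: x0=(1.6886, 1.4561, -0.1146) x1=(-1.6157, 0.3722, -1.2901) x2=(-1.2763, -0.0381, 0.3596)
step 16: x0=(1.6564, 1.4462, -0.1070) x1=(-1.6198, 0.3695, -1.2987) x2=(-1.2792, -0.0377, 0.3518)
step 17: x0=(1.6224, 1.4356, -0.0996) x1=(-1.6233, 0.3670, -1.3070) x2=(-1.2819, -0.0371, 0.3438)
step 18: x0=(1.5866, 1.4243, -0.0924) x1=(-1.6264, 0.3646, -1.3151) x2=(-1.2842, -0.0363, 0.3358)
step 19: x0=(1.5490, 1.4123, -0.0855) x1=(-1.6289, 0.3623, -1.3228) x2=(-1.2863, -0.0354, 0.3276)
step 20: x0=(1.5097, 1.3995, -0.0788) x1=(-1.6309, 0.3602, -1.3303) x2=(-1.2880, -0.0342, 0.3193)
step 21: x0=(1.4687, 1.3860, -0.0724) x1=(-1.6325, 0.3581, -1.3375) x2=(-1.2894, -0.0329, 0.3108)
step 22: x0=(1.4260, 1.3719, -0.0662) x1=(-1.6335, 0.3563, -1.3444) x2=(-1.2906, -0.0314, 0.3023)
step 23: x0=(1.3817, 1.3570, -0.0603) x1=(-1.6341, 0.3545, -1.3510) x2=(-1.2914, -0.0297, 0.2936)
step 24: x0=(1.3358, 1.3415, -0.0547) x1=(-1.6343, 0.3529, -1.3574) x2=(-1.2920, -0.0279, 0.2848)
step 25: x0=(1.2883, 1.3254, -0.0494) x1=(-1.6340, 0.3514, -1.3634) x2=(-1.2923, -0.0259, 0.2759)
step 26: x0=(1.2394, 1.3086, -0.0444) x1=(-1.6332, 0.3500, -1.3692) x2=(-1.2924, -0.0238, 0.2669)
step 27: x0=(1.1889, 1.2912, -0.0397) x1=(-1.6320, 0.3487, -1.3747) x2=(-1.2922, -0.0215, 0.2578)
step 28: x0=(1.1371, 1.2732, -0.0353) x1=(-1.6304, 0.3476, -1.3799) x2=(-1.2918, -0.0190, 0.2486)
step 29: x0=(1.0838, 1.2546, -0.0312) x1=(-1.6284, 0.3465, -1.3849) x2=(-1.2911, -0.0164, 0.2393)
step 30: x0=(1.0293, 1.2355, -0.0274) x1=(-1.6260, 0.3456, -1.3895) x2=(-1.2902, -0.0137, 0.2298)
step 31: x0=(0.9735, 1.2158, -0.0239) x1=(-1.6232, 0.3447, -1.3939) x2=(-1.2892, -0.0108, 0.2203)
step 32: x0=(0.9164, 1.1956, -0.0207) x1=(-1.6200, 0.3440, -1.3980) x2=(-1.2879, -0.0078, 0.2107)
step 33: x0=(0.8582, 1.1749, -0.0178) x1=(-1.6165, 0.3434, -1.4019) x2=(-1.2864, -0.0046, 0.2011)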